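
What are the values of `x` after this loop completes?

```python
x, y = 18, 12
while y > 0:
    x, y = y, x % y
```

GCD of 18 and 12
`x` takes the values: 18 → 12 → 6

Answer: 6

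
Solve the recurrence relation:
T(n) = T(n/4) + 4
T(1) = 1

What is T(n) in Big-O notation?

Each step divides n by 4 and adds 4. After log_4(n) steps we reach T(1)=1. So T(n) = 4·log_4(n) + 1 = O(log n).

Answer: O(log n)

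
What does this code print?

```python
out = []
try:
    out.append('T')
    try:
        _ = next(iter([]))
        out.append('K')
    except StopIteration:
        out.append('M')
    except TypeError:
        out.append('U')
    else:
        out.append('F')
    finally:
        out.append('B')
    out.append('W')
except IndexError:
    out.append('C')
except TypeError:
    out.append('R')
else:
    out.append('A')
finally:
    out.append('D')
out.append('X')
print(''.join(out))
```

Execution trace: 'T' (try body) → 'M' (inner except StopIteration) → 'B' (inner finally) → 'W' (try body, no exception) → 'A' (else) → 'D' (finally) → 'X' (after the try/except). Output: TMBWADX

Answer: TMBWADX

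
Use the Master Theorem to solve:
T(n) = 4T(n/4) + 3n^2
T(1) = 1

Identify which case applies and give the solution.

a=4, b=4, f(n)=3n^2. log_4(4) = 1. Since c=2 > 1 and the regularity condition holds (4(n/4)^2 = (4/4^2)n^2 with 4/4^2 < 1), Case 3 applies: T(n) = Θ(f(n)) = O(n^2).

Answer: O(n^2) - Case 3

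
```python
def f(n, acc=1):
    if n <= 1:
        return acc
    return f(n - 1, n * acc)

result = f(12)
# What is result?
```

Accumulator trace (n, acc): (12, 1) -> (11, 12) -> (10, 132) -> (9, 1320) -> (8, 11880) -> (7, 95040) -> (6, 665280) -> (5, 3991680) -> (4, 19958400) -> (3, 79833600) -> (2, 239500800) -> (1, 479001600) -> return 479001600

Answer: 479001600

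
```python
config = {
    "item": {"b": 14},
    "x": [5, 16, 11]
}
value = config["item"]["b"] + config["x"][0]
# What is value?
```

Trace:
`config = { ...` → config = {'item': {'b': 14}, 'x': [5, 16, 11]}
`value = config["item"]["b"] + config["x"][0]` → value = 19
So value = 19

Answer: 19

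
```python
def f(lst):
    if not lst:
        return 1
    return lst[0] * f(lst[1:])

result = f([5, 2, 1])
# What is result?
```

Product over [5, 2, 1] = 5 * 2 * 1 = 10

Answer: 10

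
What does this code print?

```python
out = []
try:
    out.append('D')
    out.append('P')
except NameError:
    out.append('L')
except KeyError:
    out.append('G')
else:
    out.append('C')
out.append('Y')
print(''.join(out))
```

Execution trace: 'D' (try body) → 'P' (try body, no exception) → 'C' (else) → 'Y' (after the try/except). Output: DPCY

Answer: DPCY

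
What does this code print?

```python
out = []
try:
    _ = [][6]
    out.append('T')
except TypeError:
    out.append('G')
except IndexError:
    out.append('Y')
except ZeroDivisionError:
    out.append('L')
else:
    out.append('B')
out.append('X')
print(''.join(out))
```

Execution trace: 'Y' (except IndexError) → 'X' (after the try/except). Output: YX

Answer: YX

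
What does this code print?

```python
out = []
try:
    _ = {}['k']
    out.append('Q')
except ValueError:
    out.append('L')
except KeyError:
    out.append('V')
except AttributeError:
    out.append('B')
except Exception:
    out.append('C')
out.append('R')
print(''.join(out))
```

Execution trace: 'V' (except KeyError) → 'R' (after the try/except). Output: VR

Answer: VR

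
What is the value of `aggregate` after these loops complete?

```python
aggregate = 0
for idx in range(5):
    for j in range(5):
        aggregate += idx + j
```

Sum of all idx+j for idx,j in 5x5
`aggregate` takes the values: 0 → 1 → 3 → 6 → 10 → 11 → 13 → 16 → 20 → 25 → 27 → 30 → 34 → 39 → 45 → 48 → 52 → 57 → 63 → 70 → 74 → 79 → 85 → 92 → 100

Answer: 100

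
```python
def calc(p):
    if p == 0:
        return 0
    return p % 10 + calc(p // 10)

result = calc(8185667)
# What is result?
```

Sum of digits of 8185667: 7 + 6 + 6 + 5 + 8 + 1 + 8 = 41

Answer: 41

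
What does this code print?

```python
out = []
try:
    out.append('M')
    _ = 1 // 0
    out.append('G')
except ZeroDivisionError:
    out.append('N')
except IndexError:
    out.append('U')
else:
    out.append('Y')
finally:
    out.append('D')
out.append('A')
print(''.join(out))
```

Execution trace: 'M' (try body) → 'N' (except ZeroDivisionError) → 'D' (finally) → 'A' (after the try/except). Output: MNDA

Answer: MNDA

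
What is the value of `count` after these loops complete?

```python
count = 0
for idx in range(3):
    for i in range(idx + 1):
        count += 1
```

Triangle: 1 + 2 + ... + 3
`count` takes the values: 0 → 1 → 2 → 3 → 4 → 5 → 6

Answer: 6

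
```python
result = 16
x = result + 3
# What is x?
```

Trace:
`result = 16` → result = 16
`x = result + 3` → x = 19
So x = 19

Answer: 19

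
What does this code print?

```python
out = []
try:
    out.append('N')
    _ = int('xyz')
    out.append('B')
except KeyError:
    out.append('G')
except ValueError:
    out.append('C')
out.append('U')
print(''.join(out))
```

Execution trace: 'N' (try body) → 'C' (except ValueError) → 'U' (after the try/except). Output: NCU

Answer: NCU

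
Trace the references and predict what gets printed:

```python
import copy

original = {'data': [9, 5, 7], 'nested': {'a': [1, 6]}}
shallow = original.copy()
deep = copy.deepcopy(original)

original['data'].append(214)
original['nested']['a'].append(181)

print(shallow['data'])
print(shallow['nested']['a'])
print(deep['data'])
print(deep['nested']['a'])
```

Key concept: comparing shallow vs deep copy.
Step by step:
`original = {'data': [9, 5, 7], 'nested': {'a': [1, 6]}}` → original = {'data': [9, 5, 7], 'nested': {'a': [1, 6]}}
`shallow = original.copy()` → shallow = {'data': [9, 5, 7], 'nested': {'a': [1, 6]}}
`deep = copy.deepcopy(original)` → deep = {'data': [9, 5, 7], 'nested': {'a': [1, 6]}}
`original['data'].append(214)` → original = {'data': [9, 5, 7, 214], 'nested': {'a': [1, 6]}}; shallow = {'data': [9, 5, 7, 214], 'nested': {'a': [1, 6]}}
`original['nested']['a'].append(181)` → original = {'data': [9, 5, 7, 214], 'nested': {'a': [1, 6, 181]}}; shallow = {'data': [9, 5, 7, 214], 'nested': {'a': [1, 6, 181]}}
`print(shallow['data'])` → prints [9, 5, 7, 214]
`print(shallow['nested']['a'])` → prints [1, 6, 181]
`print(deep['data'])` → prints [9, 5, 7]
`print(deep['nested']['a'])` → prints [1, 6]

Answer:
[9, 5, 7, 214]
[1, 6, 181]
[9, 5, 7]
[1, 6]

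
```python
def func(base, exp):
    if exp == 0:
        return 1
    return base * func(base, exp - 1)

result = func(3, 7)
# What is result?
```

func(3, 7) = 3 * 3 * 3 * 3 * 3 * 3 * 3 = 2187

Answer: 2187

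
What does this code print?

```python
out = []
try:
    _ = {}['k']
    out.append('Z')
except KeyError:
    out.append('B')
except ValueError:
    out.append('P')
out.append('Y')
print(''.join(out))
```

Execution trace: 'B' (except KeyError) → 'Y' (after the try/except). Output: BY

Answer: BY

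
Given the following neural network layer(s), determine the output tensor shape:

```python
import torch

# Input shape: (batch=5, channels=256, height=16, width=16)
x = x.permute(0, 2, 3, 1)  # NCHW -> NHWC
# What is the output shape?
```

Input: (5, 256, 16, 16) -> Output: (5, 16, 16, 256)

Answer: (5, 16, 16, 256)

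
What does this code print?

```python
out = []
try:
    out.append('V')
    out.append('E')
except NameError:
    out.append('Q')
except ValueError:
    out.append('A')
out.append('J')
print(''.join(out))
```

Execution trace: 'V' (try body) → 'E' (try body, no exception) → 'J' (after the try/except). Output: VEJ

Answer: VEJ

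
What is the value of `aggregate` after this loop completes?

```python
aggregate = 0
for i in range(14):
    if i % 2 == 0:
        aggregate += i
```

Sum of even numbers 0 to 13
`aggregate` takes the values: 0 → 2 → 6 → 12 → 20 → 30 → 42

Answer: 42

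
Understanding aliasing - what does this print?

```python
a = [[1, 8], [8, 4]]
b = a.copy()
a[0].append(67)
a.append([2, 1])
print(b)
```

Key concept: shallow copy with nested lists.
Step by step:
`a = [[1, 8], [8, 4]]` → a = [[1, 8], [8, 4]]
`b = a.copy()` → b = [[1, 8], [8, 4]]
`a[0].append(67)` → a = [[1, 8, 67], [8, 4]]; b = [[1, 8, 67], [8, 4]]
`a.append([2, 1])` → a = [[1, 8, 67], [8, 4], [2, 1]]
`print(b)` → prints [[1, 8, 67], [8, 4]]

Answer: [[1, 8, 67], [8, 4]]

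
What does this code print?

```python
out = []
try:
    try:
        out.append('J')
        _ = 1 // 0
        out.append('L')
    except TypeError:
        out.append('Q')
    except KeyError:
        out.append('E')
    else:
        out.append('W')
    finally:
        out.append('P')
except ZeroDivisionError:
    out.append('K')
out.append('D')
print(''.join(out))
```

Execution trace: 'J' (try body) → 'P' (finally) → 'K' (outer except ZeroDivisionError) → 'D' (after the try/except). Output: JPKD

Answer: JPKD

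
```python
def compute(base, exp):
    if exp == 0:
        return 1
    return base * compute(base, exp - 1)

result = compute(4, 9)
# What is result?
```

compute(4, 9) = 4 * 4 * 4 * 4 * 4 * 4 * 4 * 4 * 4 = 262144

Answer: 262144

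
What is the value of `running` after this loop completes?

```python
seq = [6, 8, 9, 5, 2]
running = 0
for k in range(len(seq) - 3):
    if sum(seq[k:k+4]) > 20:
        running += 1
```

Count windows with sum > 20
`running` takes the values: 0 → 1 → 2

Answer: 2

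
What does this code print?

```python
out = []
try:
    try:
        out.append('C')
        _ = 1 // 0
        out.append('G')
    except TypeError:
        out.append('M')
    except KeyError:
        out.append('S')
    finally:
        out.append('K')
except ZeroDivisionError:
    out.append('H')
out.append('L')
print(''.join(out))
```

Execution trace: 'C' (inner try body) → 'K' (inner finally) → 'H' (outer except ZeroDivisionError) → 'L' (after the try/except). Output: CKHL

Answer: CKHL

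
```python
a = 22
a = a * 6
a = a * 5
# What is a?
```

Trace:
`a = 22` → a = 22
`a = a * 6` → a = 132
`a = a * 5` → a = 660
So a = 660

Answer: 660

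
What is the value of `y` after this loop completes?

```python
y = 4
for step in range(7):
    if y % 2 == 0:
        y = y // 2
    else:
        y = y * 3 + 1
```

Collatz-style transformation from 4
`y` takes the values: 4 → 2 → 1 → 4 → 2 → 1 → 4 → 2

Answer: 2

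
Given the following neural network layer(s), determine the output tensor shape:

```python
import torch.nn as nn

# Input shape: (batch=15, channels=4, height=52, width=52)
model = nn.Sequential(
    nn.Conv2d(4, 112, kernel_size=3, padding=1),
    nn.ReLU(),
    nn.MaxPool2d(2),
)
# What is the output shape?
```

Input: (15, 4, 52, 52) -> after Conv2d: (15, 112, 52, 52) -> after ReLU: (15, 112, 52, 52) -> Output: (15, 112, 26, 26)

Answer: (15, 112, 26, 26)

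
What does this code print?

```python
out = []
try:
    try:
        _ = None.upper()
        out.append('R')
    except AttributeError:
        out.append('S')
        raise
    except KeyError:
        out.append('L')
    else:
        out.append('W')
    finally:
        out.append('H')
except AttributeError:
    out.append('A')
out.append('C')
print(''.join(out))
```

Execution trace: 'S' (except AttributeError) → 'H' (finally) → 'A' (outer except AttributeError) → 'C' (after the try/except). Output: SHAC

Answer: SHAC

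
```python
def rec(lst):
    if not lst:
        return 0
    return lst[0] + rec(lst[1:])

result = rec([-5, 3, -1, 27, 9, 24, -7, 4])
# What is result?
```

(-5) + 3 + (-1) + 27 + 9 + 24 + (-7) + 4 + 0 = 54

Answer: 54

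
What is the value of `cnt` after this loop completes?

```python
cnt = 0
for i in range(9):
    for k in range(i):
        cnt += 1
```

Triangle number: 0+1+2+...+8
`cnt` takes the values: 0 → 1 → 2 → 3 → 4 → 5 → 6 → 7 → 8 → 9 → 10 → 11 → 12 → 13 → 14 → 15 → 16 → 17 → 18 → 19 → 20 → 21 → 22 → 23 → 24 → 25 → 26 → 27 → 28 → 29 → 30 → 31 → 32 → 33 → 34 → 35 → 36

Answer: 36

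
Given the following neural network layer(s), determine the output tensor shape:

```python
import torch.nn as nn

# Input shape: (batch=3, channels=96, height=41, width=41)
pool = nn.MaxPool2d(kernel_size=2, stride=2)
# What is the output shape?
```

Input: (3, 96, 41, 41) -> Output: (3, 96, 20, 20)

Answer: (3, 96, 20, 20)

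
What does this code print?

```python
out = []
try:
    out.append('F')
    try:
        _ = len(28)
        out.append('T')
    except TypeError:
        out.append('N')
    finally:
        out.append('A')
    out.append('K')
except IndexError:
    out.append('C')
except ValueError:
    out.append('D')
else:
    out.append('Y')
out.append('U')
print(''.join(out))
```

Execution trace: 'F' (try body) → 'N' (inner except TypeError) → 'A' (inner finally) → 'K' (try body, no exception) → 'Y' (else) → 'U' (after the try/except). Output: FNAKYU

Answer: FNAKYU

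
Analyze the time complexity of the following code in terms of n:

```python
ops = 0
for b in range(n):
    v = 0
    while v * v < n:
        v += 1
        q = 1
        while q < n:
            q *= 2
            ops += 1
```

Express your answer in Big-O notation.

Each loop level contributes: n × √n × log n. Multiplying the contributions gives O(n√n log n).

Answer: O(n√n log n)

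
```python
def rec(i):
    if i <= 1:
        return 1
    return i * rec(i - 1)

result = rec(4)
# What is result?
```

rec(4) = 4 * 3 * 2 * 1 = 24

Answer: 24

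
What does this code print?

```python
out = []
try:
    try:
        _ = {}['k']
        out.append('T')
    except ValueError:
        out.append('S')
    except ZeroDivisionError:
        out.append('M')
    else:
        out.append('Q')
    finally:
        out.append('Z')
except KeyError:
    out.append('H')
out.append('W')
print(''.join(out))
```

Execution trace: 'Z' (finally) → 'H' (outer except KeyError) → 'W' (after the try/except). Output: ZHW

Answer: ZHW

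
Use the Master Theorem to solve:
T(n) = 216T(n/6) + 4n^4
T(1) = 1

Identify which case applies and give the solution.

a=216, b=6, f(n)=4n^4. log_6(216) = 3. Since c=4 > 3 and the regularity condition holds (216(n/6)^4 = (216/6^4)n^4 with 216/6^4 < 1), Case 3 applies: T(n) = Θ(f(n)) = O(n^4).

Answer: O(n^4) - Case 3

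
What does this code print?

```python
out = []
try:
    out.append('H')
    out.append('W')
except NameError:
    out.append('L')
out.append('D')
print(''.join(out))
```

Execution trace: 'H' (try body) → 'W' (try body, no exception) → 'D' (after the try/except). Output: HWD

Answer: HWD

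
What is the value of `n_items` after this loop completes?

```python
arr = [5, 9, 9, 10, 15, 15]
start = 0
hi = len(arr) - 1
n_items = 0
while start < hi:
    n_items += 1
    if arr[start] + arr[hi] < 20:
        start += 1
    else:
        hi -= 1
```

Steps to find pair summing to 20
`n_items` takes the values: 0 → 1 → 2 → 3 → 4 → 5

Answer: 5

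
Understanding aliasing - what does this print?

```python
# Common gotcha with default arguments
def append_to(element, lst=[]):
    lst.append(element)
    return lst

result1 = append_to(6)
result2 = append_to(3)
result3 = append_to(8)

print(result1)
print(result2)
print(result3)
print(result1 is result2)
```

Key concept: mutable default argument gotcha.
Step by step:
`result1 = append_to(6)` → result1 = [6]
`result2 = append_to(3)` → result1 = [6, 3] (same object as result2); result2 = [6, 3] (same object as result1)
`result3 = append_to(8)` → result1 = [6, 3, 8] (same object as result2, result3); result2 = [6, 3, 8] (same object as result1, result3); result3 = [6, 3, 8] (same object as result1, result2)
`print(result1)` → prints [6, 3, 8]
`print(result2)` → prints [6, 3, 8]
`print(result3)` → prints [6, 3, 8]
`print(result1 is result2)` → prints True

Answer:
[6, 3, 8]
[6, 3, 8]
[6, 3, 8]
True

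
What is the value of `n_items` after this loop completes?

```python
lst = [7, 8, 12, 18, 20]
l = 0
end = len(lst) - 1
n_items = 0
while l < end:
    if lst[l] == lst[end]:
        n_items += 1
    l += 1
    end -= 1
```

Count matching pairs from ends
`n_items` takes the values: 0

Answer: 0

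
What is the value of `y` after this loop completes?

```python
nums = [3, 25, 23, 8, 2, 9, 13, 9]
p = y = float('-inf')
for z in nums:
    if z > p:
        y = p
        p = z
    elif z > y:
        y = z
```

Second largest (with repeats) in [3, 25, 23, 8, 2, 9, 13, 9]
`y` takes the values: -inf → 3 → 23

Answer: 23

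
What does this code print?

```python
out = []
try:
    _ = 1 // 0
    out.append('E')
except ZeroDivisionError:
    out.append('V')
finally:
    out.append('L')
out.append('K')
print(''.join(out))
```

Execution trace: 'V' (except ZeroDivisionError) → 'L' (finally) → 'K' (after the try/except). Output: VLK

Answer: VLK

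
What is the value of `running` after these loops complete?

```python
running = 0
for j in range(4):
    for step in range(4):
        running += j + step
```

Sum of all j+step for j,step in 4x4
`running` takes the values: 0 → 1 → 3 → 6 → 7 → 9 → 12 → 16 → 18 → 21 → 25 → 30 → 33 → 37 → 42 → 48

Answer: 48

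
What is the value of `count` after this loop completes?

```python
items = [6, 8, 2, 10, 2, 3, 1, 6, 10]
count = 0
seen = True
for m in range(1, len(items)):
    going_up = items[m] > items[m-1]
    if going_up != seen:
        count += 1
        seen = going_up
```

Count direction changes in [6, 8, 2, 10, 2, 3, 1, 6, 10]
`count` takes the values: 0 → 1 → 2 → 3 → 4 → 5 → 6

Answer: 6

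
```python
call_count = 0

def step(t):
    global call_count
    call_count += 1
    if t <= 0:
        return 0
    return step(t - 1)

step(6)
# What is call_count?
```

Linear recursion stepping by 1: 7 calls from t=6 down to ≤0.

Answer: 7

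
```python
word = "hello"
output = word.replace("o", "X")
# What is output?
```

Trace:
`word = "hello"` → word = 'hello'
`output = word.replace("o", "X")` → output = 'hellX'
So output = 'hellX'

Answer: 'hellX'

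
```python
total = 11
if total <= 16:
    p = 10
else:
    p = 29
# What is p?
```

Trace:
`total = 11` → total = 11
`if total <= 16: ...` → total <= 16 is True → p = 10
So p = 10

Answer: 10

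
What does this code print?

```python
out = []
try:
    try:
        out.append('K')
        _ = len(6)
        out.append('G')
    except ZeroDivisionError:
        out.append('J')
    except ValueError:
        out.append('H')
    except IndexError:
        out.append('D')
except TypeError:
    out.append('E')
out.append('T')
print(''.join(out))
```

Execution trace: 'K' (try body) → 'E' (outer except TypeError) → 'T' (after the try/except). Output: KET

Answer: KET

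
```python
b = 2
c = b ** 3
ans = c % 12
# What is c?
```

Trace:
`b = 2` → b = 2
`c = b ** 3` → c = 8
`ans = c % 12` → ans = 8
So c = 8

Answer: 8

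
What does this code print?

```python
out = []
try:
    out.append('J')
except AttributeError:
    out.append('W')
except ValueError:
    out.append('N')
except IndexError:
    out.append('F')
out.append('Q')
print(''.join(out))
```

Execution trace: 'J' (try body, no exception) → 'Q' (after the try/except). Output: JQ

Answer: JQ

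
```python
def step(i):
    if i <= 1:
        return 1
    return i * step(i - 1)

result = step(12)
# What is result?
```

step(12) = 12 * 11 * 10 * 9 * 8 * 7 * 6 * 5 * 4 * 3 * 2 * 1 = 479001600

Answer: 479001600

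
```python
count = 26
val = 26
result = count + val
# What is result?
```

Trace:
`count = 26` → count = 26
`val = 26` → val = 26
`result = count + val` → result = 52
So result = 52

Answer: 52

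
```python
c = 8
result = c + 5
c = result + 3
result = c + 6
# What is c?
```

Trace:
`c = 8` → c = 8
`result = c + 5` → result = 13
`c = result + 3` → c = 16
`result = c + 6` → result = 22
So c = 16

Answer: 16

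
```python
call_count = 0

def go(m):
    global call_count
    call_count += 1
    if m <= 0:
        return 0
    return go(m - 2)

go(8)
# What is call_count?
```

Linear recursion stepping by 2: 5 calls from m=8 down to ≤0.

Answer: 5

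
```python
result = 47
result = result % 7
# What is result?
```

Trace:
`result = 47` → result = 47
`result = result % 7` → result = 5
So result = 5

Answer: 5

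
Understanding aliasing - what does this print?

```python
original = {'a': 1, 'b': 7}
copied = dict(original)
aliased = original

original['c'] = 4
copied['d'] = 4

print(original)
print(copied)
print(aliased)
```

Key concept: dict() creates copy, assignment creates alias.
Step by step:
`original = {'a': 1, 'b': 7}` → original = {'a': 1, 'b': 7}
`copied = dict(original)` → copied = {'a': 1, 'b': 7}
`aliased = original` → aliased = {'a': 1, 'b': 7} (same object as original)
`original['c'] = 4` → original = {'a': 1, 'b': 7, 'c': 4} (same object as aliased); aliased = {'a': 1, 'b': 7, 'c': 4} (same object as original)
`copied['d'] = 4` → copied = {'a': 1, 'b': 7, 'd': 4}
`print(original)` → prints {'a': 1, 'b': 7, 'c': 4}
`print(copied)` → prints {'a': 1, 'b': 7, 'd': 4}
`print(aliased)` → prints {'a': 1, 'b': 7, 'c': 4}

Answer:
{'a': 1, 'b': 7, 'c': 4}
{'a': 1, 'b': 7, 'd': 4}
{'a': 1, 'b': 7, 'c': 4}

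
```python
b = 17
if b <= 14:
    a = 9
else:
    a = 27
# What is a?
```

Trace:
`b = 17` → b = 17
`if b <= 14: ...` → b <= 14 is False, take else branch → a = 27
So a = 27

Answer: 27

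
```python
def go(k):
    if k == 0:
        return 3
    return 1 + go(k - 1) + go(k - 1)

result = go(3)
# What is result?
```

go(k) = 1 + 2·go(k-1), go(0)=3. Closed form: (3+1)·2^3 - 1 = 31.

Answer: 31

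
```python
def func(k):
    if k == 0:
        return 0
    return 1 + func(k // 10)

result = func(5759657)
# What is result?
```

Count of digits of 5759657: 7

Answer: 7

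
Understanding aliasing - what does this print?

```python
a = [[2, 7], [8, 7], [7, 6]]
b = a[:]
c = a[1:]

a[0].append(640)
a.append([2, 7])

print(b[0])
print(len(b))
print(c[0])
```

Key concept: slice with nested mutation.
Step by step:
`a = [[2, 7], [8, 7], [7, 6]]` → a = [[2, 7], [8, 7], [7, 6]]
`b = a[:]` → b = [[2, 7], [8, 7], [7, 6]]
`c = a[1:]` → c = [[8, 7], [7, 6]]
`a[0].append(640)` → a = [[2, 7, 640], [8, 7], [7, 6]]; b = [[2, 7, 640], [8, 7], [7, 6]]
`a.append([2, 7])` → a = [[2, 7, 640], [8, 7], [7, 6], [2, 7]]
`print(b[0])` → prints [2, 7, 640]
`print(len(b))` → prints 3
`print(c[0])` → prints [8, 7]

Answer:
[2, 7, 640]
3
[8, 7]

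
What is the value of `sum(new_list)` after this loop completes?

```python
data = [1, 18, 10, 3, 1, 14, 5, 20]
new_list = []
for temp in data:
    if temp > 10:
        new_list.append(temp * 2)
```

Sum of doubled values > 10
`new_list` takes the values: [] → [36] → [36, 28] → [36, 28, 40]
So `sum(new_list)` = 104

Answer: 104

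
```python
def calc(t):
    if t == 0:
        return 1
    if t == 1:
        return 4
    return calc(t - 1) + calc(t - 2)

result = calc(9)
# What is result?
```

Build up from base cases: calc(0)=1, calc(1)=4, calc(2)=5, calc(3)=9, calc(4)=14, calc(5)=23, calc(6)=37, ..., calc(9)=157

Answer: 157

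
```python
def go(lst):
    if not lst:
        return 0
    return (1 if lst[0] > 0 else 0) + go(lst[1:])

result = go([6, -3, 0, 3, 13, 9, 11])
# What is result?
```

Count of positive elements in [6, -3, 0, 3, 13, 9, 11] = 5

Answer: 5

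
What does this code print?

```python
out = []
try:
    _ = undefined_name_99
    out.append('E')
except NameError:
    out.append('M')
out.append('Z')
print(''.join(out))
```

Execution trace: 'M' (except NameError) → 'Z' (after the try/except). Output: MZ

Answer: MZ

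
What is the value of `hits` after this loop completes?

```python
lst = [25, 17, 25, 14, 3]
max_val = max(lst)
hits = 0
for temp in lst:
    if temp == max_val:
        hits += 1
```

Count of max value 25 in [25, 17, 25, 14, 3]
`hits` takes the values: 0 → 1 → 2

Answer: 2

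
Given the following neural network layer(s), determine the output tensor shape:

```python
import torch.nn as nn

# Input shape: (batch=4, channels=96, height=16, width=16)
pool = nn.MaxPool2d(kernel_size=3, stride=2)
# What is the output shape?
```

Input: (4, 96, 16, 16) -> Output: (4, 96, 7, 7)

Answer: (4, 96, 7, 7)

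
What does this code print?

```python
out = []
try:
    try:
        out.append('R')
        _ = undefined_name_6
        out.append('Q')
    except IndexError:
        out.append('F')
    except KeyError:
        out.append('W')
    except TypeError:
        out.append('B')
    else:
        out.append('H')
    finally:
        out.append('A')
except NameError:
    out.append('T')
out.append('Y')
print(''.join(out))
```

Execution trace: 'R' (try body) → 'A' (finally) → 'T' (outer except NameError) → 'Y' (after the try/except). Output: RATY

Answer: RATY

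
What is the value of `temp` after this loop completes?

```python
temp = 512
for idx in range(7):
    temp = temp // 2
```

Halve 7 times: 512 // 2^7 = 4
`temp` takes the values: 512 → 256 → 128 → 64 → 32 → 16 → 8 → 4

Answer: 4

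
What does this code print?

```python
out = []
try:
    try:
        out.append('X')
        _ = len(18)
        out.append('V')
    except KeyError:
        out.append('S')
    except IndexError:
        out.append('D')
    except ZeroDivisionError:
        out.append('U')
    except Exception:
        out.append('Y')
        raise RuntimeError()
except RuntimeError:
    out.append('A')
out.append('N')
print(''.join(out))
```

Execution trace: 'X' (try body) → 'Y' (except Exception) → 'A' (outer except RuntimeError) → 'N' (after the try/except). Output: XYAN

Answer: XYAN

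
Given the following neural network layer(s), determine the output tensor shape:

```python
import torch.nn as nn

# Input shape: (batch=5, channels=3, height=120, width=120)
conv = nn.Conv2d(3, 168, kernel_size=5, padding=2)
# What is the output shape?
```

Input: (5, 3, 120, 120) -> Output: (5, 168, 120, 120)

Answer: (5, 168, 120, 120)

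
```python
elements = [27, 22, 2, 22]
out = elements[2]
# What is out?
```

Trace:
`elements = [27, 22, 2, 22]` → elements = [27, 22, 2, 22]
`out = elements[2]` → out = 2
So out = 2

Answer: 2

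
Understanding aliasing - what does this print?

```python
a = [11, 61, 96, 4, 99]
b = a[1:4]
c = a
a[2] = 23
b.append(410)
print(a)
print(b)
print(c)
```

Key concept: slice vs alias.
Step by step:
`a = [11, 61, 96, 4, 99]` → a = [11, 61, 96, 4, 99]
`b = a[1:4]` → b = [61, 96, 4]
`c = a` → c = [11, 61, 96, 4, 99] (same object as a)
`a[2] = 23` → a = [11, 61, 23, 4, 99] (same object as c); c = [11, 61, 23, 4, 99] (same object as a)
`b.append(410)` → b = [61, 96, 4, 410]
`print(a)` → prints [11, 61, 23, 4, 99]
`print(b)` → prints [61, 96, 4, 410]
`print(c)` → prints [11, 61, 23, 4, 99]

Answer:
[11, 61, 23, 4, 99]
[61, 96, 4, 410]
[11, 61, 23, 4, 99]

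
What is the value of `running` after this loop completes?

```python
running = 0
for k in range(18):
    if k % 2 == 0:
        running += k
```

Sum of even numbers 0 to 17
`running` takes the values: 0 → 2 → 6 → 12 → 20 → 30 → 42 → 56 → 72

Answer: 72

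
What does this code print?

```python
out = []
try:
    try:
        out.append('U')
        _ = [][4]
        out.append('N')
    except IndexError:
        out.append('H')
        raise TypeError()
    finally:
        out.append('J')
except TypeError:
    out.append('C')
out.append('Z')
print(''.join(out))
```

Execution trace: 'U' (inner try body) → 'H' (inner except IndexError) → 'J' (inner finally) → 'C' (outer except TypeError) → 'Z' (after the try/except). Output: UHJCZ

Answer: UHJCZ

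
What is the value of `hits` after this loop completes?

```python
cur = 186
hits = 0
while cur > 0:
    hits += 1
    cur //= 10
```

Count digits by repeated division by 10
`hits` takes the values: 0 → 1 → 2 → 3

Answer: 3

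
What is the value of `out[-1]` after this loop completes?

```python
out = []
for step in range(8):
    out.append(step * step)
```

Last element of squares 0 to 7
`out` takes the values: [] → [0] → [0, 1] → [0, 1, 4] → [0, 1, 4, 9] → [0, 1, 4, 9, 16] → [0, 1, 4, 9, 16, 25] → [0, 1, 4, 9, 16, 25, 36] → [0, 1, 4, 9, 16, 25, 36, 49]
So `out[-1]` = 49

Answer: 49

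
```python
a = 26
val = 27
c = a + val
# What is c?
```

Trace:
`a = 26` → a = 26
`val = 27` → val = 27
`c = a + val` → c = 53
So c = 53

Answer: 53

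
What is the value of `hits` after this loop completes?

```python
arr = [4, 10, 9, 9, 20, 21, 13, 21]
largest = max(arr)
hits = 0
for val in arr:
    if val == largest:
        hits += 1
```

Count of max value 21 in [4, 10, 9, 9, 20, 21, 13, 21]
`hits` takes the values: 0 → 1 → 2

Answer: 2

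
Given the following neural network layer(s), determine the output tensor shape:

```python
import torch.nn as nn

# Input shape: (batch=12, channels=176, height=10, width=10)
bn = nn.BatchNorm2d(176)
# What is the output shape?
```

Input: (12, 176, 10, 10) -> Output: (12, 176, 10, 10)

Answer: (12, 176, 10, 10)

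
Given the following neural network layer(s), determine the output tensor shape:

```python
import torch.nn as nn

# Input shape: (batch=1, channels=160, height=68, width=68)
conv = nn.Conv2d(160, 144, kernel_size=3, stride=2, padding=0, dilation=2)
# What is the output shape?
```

Input: (1, 160, 68, 68) -> Output: (1, 144, 32, 32)

Answer: (1, 144, 32, 32)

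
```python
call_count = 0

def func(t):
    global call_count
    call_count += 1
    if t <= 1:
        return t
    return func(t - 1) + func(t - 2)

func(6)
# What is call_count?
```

Calls(t) = 1 + Calls(t-1) + Calls(t-2); Calls(0)=Calls(1)=1. For t=6 this gives 25.

Answer: 25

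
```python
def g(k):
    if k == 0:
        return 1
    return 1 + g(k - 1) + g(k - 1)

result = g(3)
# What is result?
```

g(k) = 1 + 2·g(k-1), g(0)=1. Closed form: (1+1)·2^3 - 1 = 15.

Answer: 15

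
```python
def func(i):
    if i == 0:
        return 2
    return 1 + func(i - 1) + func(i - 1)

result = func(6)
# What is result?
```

func(i) = 1 + 2·func(i-1), func(0)=2. Closed form: (2+1)·2^6 - 1 = 191.

Answer: 191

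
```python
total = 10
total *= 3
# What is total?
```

Trace:
`total = 10` → total = 10
`total *= 3` → total = 30
So total = 30

Answer: 30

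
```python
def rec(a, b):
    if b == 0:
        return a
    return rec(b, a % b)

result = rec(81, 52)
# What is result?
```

rec(81, 52) -> rec(52, 29) -> rec(29, 23) -> rec(23, 6) -> rec(6, 5) -> rec(5, 1) -> rec(1, 0) -> 1

Answer: 1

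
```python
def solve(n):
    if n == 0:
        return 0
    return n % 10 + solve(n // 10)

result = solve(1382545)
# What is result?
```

Sum of digits of 1382545: 5 + 4 + 5 + 2 + 8 + 3 + 1 = 28

Answer: 28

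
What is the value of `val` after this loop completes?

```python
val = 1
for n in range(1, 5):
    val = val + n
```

Start at 1, add 1 through 4
`val` takes the values: 1 → 2 → 4 → 7 → 11

Answer: 11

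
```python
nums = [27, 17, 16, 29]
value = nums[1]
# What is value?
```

Trace:
`nums = [27, 17, 16, 29]` → nums = [27, 17, 16, 29]
`value = nums[1]` → value = 17
So value = 17

Answer: 17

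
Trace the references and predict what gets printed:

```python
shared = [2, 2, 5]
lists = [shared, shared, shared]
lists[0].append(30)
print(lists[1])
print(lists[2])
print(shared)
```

Key concept: list of same reference.
Step by step:
`shared = [2, 2, 5]` → shared = [2, 2, 5]
`lists = [shared, shared, shared]` → lists = [[2, 2, 5], [2, 2, 5], [2, 2, 5]]
`lists[0].append(30)` → shared = [2, 2, 5, 30]; lists = [[2, 2, 5, 30], [2, 2, 5, 30], [2, 2, 5, 30]]
`print(lists[1])` → prints [2, 2, 5, 30]
`print(lists[2])` → prints [2, 2, 5, 30]
`print(shared)` → prints [2, 2, 5, 30]

Answer:
[2, 2, 5, 30]
[2, 2, 5, 30]
[2, 2, 5, 30]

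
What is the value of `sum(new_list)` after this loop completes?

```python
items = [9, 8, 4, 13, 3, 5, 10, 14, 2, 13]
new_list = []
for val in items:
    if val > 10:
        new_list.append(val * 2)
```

Sum of doubled values > 10
`new_list` takes the values: [] → [26] → [26, 28] → [26, 28, 26]
So `sum(new_list)` = 80

Answer: 80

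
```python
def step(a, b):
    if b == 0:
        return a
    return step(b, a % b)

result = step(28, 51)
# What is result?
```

step(28, 51) -> step(51, 28) -> step(28, 23) -> step(23, 5) -> step(5, 3) -> step(3, 2) -> step(2, 1) -> step(1, 0) -> 1

Answer: 1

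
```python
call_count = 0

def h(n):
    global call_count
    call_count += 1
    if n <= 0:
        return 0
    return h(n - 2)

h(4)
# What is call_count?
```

Linear recursion stepping by 2: 3 calls from n=4 down to ≤0.

Answer: 3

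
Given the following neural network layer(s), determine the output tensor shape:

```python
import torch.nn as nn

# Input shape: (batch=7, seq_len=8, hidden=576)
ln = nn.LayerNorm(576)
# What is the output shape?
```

Input: (7, 8, 576) -> Output: (7, 8, 576)

Answer: (7, 8, 576)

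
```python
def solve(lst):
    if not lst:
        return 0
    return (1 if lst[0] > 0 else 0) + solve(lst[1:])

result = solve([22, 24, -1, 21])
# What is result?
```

Count of positive elements in [22, 24, -1, 21] = 3

Answer: 3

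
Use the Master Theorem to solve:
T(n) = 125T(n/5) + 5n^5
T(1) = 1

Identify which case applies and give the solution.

a=125, b=5, f(n)=5n^5. log_5(125) = 3. Since c=5 > 3 and the regularity condition holds (125(n/5)^5 = (125/5^5)n^5 with 125/5^5 < 1), Case 3 applies: T(n) = Θ(f(n)) = O(n^5).

Answer: O(n^5) - Case 3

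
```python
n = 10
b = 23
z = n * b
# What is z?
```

Trace:
`n = 10` → n = 10
`b = 23` → b = 23
`z = n * b` → z = 230
So z = 230

Answer: 230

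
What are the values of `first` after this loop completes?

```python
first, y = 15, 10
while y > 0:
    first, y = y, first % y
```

GCD of 15 and 10
`first` takes the values: 15 → 10 → 5

Answer: 5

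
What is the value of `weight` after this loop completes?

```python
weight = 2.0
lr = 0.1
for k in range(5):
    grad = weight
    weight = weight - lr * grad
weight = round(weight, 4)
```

Gradient descent: w = 2.0 * (1 - 0.1)^5
`weight` takes the values: 2.0 → 1.8 → 1.62 → 1.458 → 1.3122 → 1.18098 → 1.181

Answer: 1.181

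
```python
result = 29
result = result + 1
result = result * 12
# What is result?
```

Trace:
`result = 29` → result = 29
`result = result + 1` → result = 30
`result = result * 12` → result = 360
So result = 360

Answer: 360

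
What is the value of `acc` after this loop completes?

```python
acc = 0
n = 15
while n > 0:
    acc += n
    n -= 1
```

Sum 15 down to 1
`acc` takes the values: 0 → 15 → 29 → 42 → 54 → 65 → 75 → 84 → 92 → 99 → 105 → 110 → 114 → 117 → 119 → 120

Answer: 120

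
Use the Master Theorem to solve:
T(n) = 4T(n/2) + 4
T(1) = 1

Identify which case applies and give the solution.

a=4, b=2, f(n)=4. log_2(4) = 2. Since c=0 < 2, Case 1 applies: T(n) = Θ(n^log_b(a)) = O(n^2).

Answer: O(n^2) - Case 1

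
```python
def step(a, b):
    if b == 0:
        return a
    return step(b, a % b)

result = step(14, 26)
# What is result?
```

step(14, 26) -> step(26, 14) -> step(14, 12) -> step(12, 2) -> step(2, 0) -> 2

Answer: 2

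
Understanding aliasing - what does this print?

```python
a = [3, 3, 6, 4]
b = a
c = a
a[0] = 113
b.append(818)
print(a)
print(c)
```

Key concept: multiple aliases.
Step by step:
`a = [3, 3, 6, 4]` → a = [3, 3, 6, 4]
`b = a` → b = [3, 3, 6, 4] (same object as a)
`c = a` → c = [3, 3, 6, 4] (same object as a, b)
`a[0] = 113` → a = [113, 3, 6, 4] (same object as b, c); b = [113, 3, 6, 4] (same object as a, c); c = [113, 3, 6, 4] (same object as a, b)
`b.append(818)` → a = [113, 3, 6, 4, 818] (same object as b, c); b = [113, 3, 6, 4, 818] (same object as a, c); c = [113, 3, 6, 4, 818] (same object as a, b)
`print(a)` → prints [113, 3, 6, 4, 818]
`print(c)` → prints [113, 3, 6, 4, 818]

Answer:
[113, 3, 6, 4, 818]
[113, 3, 6, 4, 818]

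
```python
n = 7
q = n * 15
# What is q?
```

Trace:
`n = 7` → n = 7
`q = n * 15` → q = 105
So q = 105

Answer: 105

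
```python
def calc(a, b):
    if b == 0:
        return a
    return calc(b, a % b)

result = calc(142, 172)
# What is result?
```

calc(142, 172) -> calc(172, 142) -> calc(142, 30) -> calc(30, 22) -> calc(22, 8) -> calc(8, 6) -> calc(6, 2) -> calc(2, 0) -> 2

Answer: 2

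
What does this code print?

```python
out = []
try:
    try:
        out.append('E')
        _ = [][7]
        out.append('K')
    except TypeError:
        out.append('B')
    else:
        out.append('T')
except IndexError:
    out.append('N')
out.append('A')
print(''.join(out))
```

Execution trace: 'E' (try body) → 'N' (outer except IndexError) → 'A' (after the try/except). Output: ENA

Answer: ENA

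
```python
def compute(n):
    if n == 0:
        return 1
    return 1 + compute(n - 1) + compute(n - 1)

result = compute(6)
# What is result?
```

compute(n) = 1 + 2·compute(n-1), compute(0)=1. Closed form: (1+1)·2^6 - 1 = 127.

Answer: 127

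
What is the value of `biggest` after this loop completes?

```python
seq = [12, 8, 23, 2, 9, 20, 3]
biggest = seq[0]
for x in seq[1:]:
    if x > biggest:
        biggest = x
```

Maximum of [12, 8, 23, 2, 9, 20, 3]
`biggest` takes the values: 12 → 23

Answer: 23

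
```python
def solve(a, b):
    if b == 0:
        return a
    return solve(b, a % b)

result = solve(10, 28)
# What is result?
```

solve(10, 28) -> solve(28, 10) -> solve(10, 8) -> solve(8, 2) -> solve(2, 0) -> 2

Answer: 2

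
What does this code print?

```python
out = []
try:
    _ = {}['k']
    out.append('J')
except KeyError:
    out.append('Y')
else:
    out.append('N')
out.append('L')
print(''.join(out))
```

Execution trace: 'Y' (except KeyError) → 'L' (after the try/except). Output: YL

Answer: YL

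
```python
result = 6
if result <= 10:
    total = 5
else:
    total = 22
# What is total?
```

Trace:
`result = 6` → result = 6
`if result <= 10: ...` → result <= 10 is True → total = 5
So total = 5

Answer: 5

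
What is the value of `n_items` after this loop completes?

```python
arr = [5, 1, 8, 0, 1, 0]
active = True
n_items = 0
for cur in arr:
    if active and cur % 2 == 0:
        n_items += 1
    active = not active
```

Count even values at even positions
`n_items` takes the values: 0 → 1

Answer: 1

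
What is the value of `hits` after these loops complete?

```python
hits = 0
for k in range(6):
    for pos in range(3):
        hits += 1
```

6 * 3 = 18
`hits` takes the values: 0 → 1 → 2 → 3 → 4 → 5 → 6 → 7 → 8 → 9 → 10 → 11 → 12 → 13 → 14 → 15 → 16 → 17 → 18

Answer: 18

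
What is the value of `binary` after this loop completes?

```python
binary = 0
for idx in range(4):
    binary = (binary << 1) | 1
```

Build 4 consecutive 1-bits: 0b1111
`binary` takes the values: 0 → 1 → 3 → 7 → 15

Answer: 15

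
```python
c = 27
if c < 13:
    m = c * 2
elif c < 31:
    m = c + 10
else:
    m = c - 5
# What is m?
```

Trace:
`c = 27` → c = 27
`if c < 13: ...` → c < 13 is False, c < 31 is True → m = 37
So m = 37

Answer: 37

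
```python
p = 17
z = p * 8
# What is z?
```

Trace:
`p = 17` → p = 17
`z = p * 8` → z = 136
So z = 136

Answer: 136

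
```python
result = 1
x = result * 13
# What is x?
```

Trace:
`result = 1` → result = 1
`x = result * 13` → x = 13
So x = 13

Answer: 13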